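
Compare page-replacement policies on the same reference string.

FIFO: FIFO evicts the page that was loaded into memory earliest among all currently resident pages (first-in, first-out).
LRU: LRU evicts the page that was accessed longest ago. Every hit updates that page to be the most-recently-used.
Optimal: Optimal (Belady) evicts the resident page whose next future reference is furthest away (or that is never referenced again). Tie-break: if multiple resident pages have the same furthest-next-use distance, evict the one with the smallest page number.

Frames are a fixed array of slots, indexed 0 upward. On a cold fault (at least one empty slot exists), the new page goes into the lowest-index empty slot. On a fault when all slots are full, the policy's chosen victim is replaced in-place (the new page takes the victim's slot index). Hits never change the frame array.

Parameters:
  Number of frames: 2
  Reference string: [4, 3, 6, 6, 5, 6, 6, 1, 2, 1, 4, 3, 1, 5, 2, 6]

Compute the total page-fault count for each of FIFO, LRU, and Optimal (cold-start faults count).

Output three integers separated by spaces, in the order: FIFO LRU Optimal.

Answer: 12 12 11

Derivation:
--- FIFO ---
  step 0: ref 4 -> FAULT, frames=[4,-] (faults so far: 1)
  step 1: ref 3 -> FAULT, frames=[4,3] (faults so far: 2)
  step 2: ref 6 -> FAULT, evict 4, frames=[6,3] (faults so far: 3)
  step 3: ref 6 -> HIT, frames=[6,3] (faults so far: 3)
  step 4: ref 5 -> FAULT, evict 3, frames=[6,5] (faults so far: 4)
  step 5: ref 6 -> HIT, frames=[6,5] (faults so far: 4)
  step 6: ref 6 -> HIT, frames=[6,5] (faults so far: 4)
  step 7: ref 1 -> FAULT, evict 6, frames=[1,5] (faults so far: 5)
  step 8: ref 2 -> FAULT, evict 5, frames=[1,2] (faults so far: 6)
  step 9: ref 1 -> HIT, frames=[1,2] (faults so far: 6)
  step 10: ref 4 -> FAULT, evict 1, frames=[4,2] (faults so far: 7)
  step 11: ref 3 -> FAULT, evict 2, frames=[4,3] (faults so far: 8)
  step 12: ref 1 -> FAULT, evict 4, frames=[1,3] (faults so far: 9)
  step 13: ref 5 -> FAULT, evict 3, frames=[1,5] (faults so far: 10)
  step 14: ref 2 -> FAULT, evict 1, frames=[2,5] (faults so far: 11)
  step 15: ref 6 -> FAULT, evict 5, frames=[2,6] (faults so far: 12)
  FIFO total faults: 12
--- LRU ---
  step 0: ref 4 -> FAULT, frames=[4,-] (faults so far: 1)
  step 1: ref 3 -> FAULT, frames=[4,3] (faults so far: 2)
  step 2: ref 6 -> FAULT, evict 4, frames=[6,3] (faults so far: 3)
  step 3: ref 6 -> HIT, frames=[6,3] (faults so far: 3)
  step 4: ref 5 -> FAULT, evict 3, frames=[6,5] (faults so far: 4)
  step 5: ref 6 -> HIT, frames=[6,5] (faults so far: 4)
  step 6: ref 6 -> HIT, frames=[6,5] (faults so far: 4)
  step 7: ref 1 -> FAULT, evict 5, frames=[6,1] (faults so far: 5)
  step 8: ref 2 -> FAULT, evict 6, frames=[2,1] (faults so far: 6)
  step 9: ref 1 -> HIT, frames=[2,1] (faults so far: 6)
  step 10: ref 4 -> FAULT, evict 2, frames=[4,1] (faults so far: 7)
  step 11: ref 3 -> FAULT, evict 1, frames=[4,3] (faults so far: 8)
  step 12: ref 1 -> FAULT, evict 4, frames=[1,3] (faults so far: 9)
  step 13: ref 5 -> FAULT, evict 3, frames=[1,5] (faults so far: 10)
  step 14: ref 2 -> FAULT, evict 1, frames=[2,5] (faults so far: 11)
  step 15: ref 6 -> FAULT, evict 5, frames=[2,6] (faults so far: 12)
  LRU total faults: 12
--- Optimal ---
  step 0: ref 4 -> FAULT, frames=[4,-] (faults so far: 1)
  step 1: ref 3 -> FAULT, frames=[4,3] (faults so far: 2)
  step 2: ref 6 -> FAULT, evict 3, frames=[4,6] (faults so far: 3)
  step 3: ref 6 -> HIT, frames=[4,6] (faults so far: 3)
  step 4: ref 5 -> FAULT, evict 4, frames=[5,6] (faults so far: 4)
  step 5: ref 6 -> HIT, frames=[5,6] (faults so far: 4)
  step 6: ref 6 -> HIT, frames=[5,6] (faults so far: 4)
  step 7: ref 1 -> FAULT, evict 6, frames=[5,1] (faults so far: 5)
  step 8: ref 2 -> FAULT, evict 5, frames=[2,1] (faults so far: 6)
  step 9: ref 1 -> HIT, frames=[2,1] (faults so far: 6)
  step 10: ref 4 -> FAULT, evict 2, frames=[4,1] (faults so far: 7)
  step 11: ref 3 -> FAULT, evict 4, frames=[3,1] (faults so far: 8)
  step 12: ref 1 -> HIT, frames=[3,1] (faults so far: 8)
  step 13: ref 5 -> FAULT, evict 1, frames=[3,5] (faults so far: 9)
  step 14: ref 2 -> FAULT, evict 3, frames=[2,5] (faults so far: 10)
  step 15: ref 6 -> FAULT, evict 2, frames=[6,5] (faults so far: 11)
  Optimal total faults: 11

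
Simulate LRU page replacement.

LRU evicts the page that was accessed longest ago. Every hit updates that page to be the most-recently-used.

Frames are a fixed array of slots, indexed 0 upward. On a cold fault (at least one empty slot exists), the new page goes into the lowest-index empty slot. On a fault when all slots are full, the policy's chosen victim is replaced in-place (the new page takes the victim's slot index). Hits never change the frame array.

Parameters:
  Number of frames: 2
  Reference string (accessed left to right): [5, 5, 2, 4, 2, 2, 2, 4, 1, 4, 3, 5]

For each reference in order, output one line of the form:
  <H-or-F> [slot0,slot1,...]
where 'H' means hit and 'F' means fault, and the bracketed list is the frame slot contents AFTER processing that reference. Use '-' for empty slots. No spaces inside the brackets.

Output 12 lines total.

F [5,-]
H [5,-]
F [5,2]
F [4,2]
H [4,2]
H [4,2]
H [4,2]
H [4,2]
F [4,1]
H [4,1]
F [4,3]
F [5,3]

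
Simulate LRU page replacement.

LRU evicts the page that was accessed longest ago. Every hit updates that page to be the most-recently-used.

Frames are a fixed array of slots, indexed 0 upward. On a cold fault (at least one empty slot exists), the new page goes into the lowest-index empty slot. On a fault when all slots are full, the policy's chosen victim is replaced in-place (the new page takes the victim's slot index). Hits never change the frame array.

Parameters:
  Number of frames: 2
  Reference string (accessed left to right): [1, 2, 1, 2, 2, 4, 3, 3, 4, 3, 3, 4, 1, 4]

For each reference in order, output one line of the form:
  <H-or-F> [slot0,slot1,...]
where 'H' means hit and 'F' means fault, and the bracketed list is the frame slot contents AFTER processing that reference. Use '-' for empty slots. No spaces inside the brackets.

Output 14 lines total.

F [1,-]
F [1,2]
H [1,2]
H [1,2]
H [1,2]
F [4,2]
F [4,3]
H [4,3]
H [4,3]
H [4,3]
H [4,3]
H [4,3]
F [4,1]
H [4,1]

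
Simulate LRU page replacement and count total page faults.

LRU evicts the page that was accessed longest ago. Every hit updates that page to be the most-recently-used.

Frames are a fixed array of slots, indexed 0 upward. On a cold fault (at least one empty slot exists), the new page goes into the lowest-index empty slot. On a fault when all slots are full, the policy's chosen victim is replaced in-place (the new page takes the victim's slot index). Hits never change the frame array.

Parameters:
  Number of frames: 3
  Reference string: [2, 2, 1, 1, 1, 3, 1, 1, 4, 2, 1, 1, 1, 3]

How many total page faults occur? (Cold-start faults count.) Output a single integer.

Step 0: ref 2 → FAULT, frames=[2,-,-]
Step 1: ref 2 → HIT, frames=[2,-,-]
Step 2: ref 1 → FAULT, frames=[2,1,-]
Step 3: ref 1 → HIT, frames=[2,1,-]
Step 4: ref 1 → HIT, frames=[2,1,-]
Step 5: ref 3 → FAULT, frames=[2,1,3]
Step 6: ref 1 → HIT, frames=[2,1,3]
Step 7: ref 1 → HIT, frames=[2,1,3]
Step 8: ref 4 → FAULT (evict 2), frames=[4,1,3]
Step 9: ref 2 → FAULT (evict 3), frames=[4,1,2]
Step 10: ref 1 → HIT, frames=[4,1,2]
Step 11: ref 1 → HIT, frames=[4,1,2]
Step 12: ref 1 → HIT, frames=[4,1,2]
Step 13: ref 3 → FAULT (evict 4), frames=[3,1,2]
Total faults: 6

Answer: 6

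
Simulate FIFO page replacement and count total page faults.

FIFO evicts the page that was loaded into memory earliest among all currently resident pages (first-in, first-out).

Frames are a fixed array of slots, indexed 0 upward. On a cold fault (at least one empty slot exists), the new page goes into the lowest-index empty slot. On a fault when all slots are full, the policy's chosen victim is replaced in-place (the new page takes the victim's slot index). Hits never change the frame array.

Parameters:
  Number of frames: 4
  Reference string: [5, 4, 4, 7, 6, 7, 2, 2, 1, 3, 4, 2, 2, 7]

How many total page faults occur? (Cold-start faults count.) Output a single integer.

Step 0: ref 5 → FAULT, frames=[5,-,-,-]
Step 1: ref 4 → FAULT, frames=[5,4,-,-]
Step 2: ref 4 → HIT, frames=[5,4,-,-]
Step 3: ref 7 → FAULT, frames=[5,4,7,-]
Step 4: ref 6 → FAULT, frames=[5,4,7,6]
Step 5: ref 7 → HIT, frames=[5,4,7,6]
Step 6: ref 2 → FAULT (evict 5), frames=[2,4,7,6]
Step 7: ref 2 → HIT, frames=[2,4,7,6]
Step 8: ref 1 → FAULT (evict 4), frames=[2,1,7,6]
Step 9: ref 3 → FAULT (evict 7), frames=[2,1,3,6]
Step 10: ref 4 → FAULT (evict 6), frames=[2,1,3,4]
Step 11: ref 2 → HIT, frames=[2,1,3,4]
Step 12: ref 2 → HIT, frames=[2,1,3,4]
Step 13: ref 7 → FAULT (evict 2), frames=[7,1,3,4]
Total faults: 9

Answer: 9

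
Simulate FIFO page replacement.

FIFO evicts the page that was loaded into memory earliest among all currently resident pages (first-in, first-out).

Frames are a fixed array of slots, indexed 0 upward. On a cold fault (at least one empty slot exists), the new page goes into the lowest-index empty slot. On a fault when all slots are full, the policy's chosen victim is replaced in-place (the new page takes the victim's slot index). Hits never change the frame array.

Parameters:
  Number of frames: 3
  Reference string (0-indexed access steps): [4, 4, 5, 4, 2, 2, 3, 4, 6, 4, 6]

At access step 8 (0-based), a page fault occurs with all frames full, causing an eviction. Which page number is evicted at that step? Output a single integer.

Answer: 2

Derivation:
Step 0: ref 4 -> FAULT, frames=[4,-,-]
Step 1: ref 4 -> HIT, frames=[4,-,-]
Step 2: ref 5 -> FAULT, frames=[4,5,-]
Step 3: ref 4 -> HIT, frames=[4,5,-]
Step 4: ref 2 -> FAULT, frames=[4,5,2]
Step 5: ref 2 -> HIT, frames=[4,5,2]
Step 6: ref 3 -> FAULT, evict 4, frames=[3,5,2]
Step 7: ref 4 -> FAULT, evict 5, frames=[3,4,2]
Step 8: ref 6 -> FAULT, evict 2, frames=[3,4,6]
At step 8: evicted page 2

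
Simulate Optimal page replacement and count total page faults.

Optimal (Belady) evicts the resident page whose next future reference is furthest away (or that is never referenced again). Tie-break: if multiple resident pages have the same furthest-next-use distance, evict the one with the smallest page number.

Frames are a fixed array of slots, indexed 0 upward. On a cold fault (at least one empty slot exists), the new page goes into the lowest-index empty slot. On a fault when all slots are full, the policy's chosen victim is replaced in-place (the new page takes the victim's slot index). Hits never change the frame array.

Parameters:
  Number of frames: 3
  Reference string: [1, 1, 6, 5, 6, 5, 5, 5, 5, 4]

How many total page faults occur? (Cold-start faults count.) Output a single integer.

Answer: 4

Derivation:
Step 0: ref 1 → FAULT, frames=[1,-,-]
Step 1: ref 1 → HIT, frames=[1,-,-]
Step 2: ref 6 → FAULT, frames=[1,6,-]
Step 3: ref 5 → FAULT, frames=[1,6,5]
Step 4: ref 6 → HIT, frames=[1,6,5]
Step 5: ref 5 → HIT, frames=[1,6,5]
Step 6: ref 5 → HIT, frames=[1,6,5]
Step 7: ref 5 → HIT, frames=[1,6,5]
Step 8: ref 5 → HIT, frames=[1,6,5]
Step 9: ref 4 → FAULT (evict 1), frames=[4,6,5]
Total faults: 4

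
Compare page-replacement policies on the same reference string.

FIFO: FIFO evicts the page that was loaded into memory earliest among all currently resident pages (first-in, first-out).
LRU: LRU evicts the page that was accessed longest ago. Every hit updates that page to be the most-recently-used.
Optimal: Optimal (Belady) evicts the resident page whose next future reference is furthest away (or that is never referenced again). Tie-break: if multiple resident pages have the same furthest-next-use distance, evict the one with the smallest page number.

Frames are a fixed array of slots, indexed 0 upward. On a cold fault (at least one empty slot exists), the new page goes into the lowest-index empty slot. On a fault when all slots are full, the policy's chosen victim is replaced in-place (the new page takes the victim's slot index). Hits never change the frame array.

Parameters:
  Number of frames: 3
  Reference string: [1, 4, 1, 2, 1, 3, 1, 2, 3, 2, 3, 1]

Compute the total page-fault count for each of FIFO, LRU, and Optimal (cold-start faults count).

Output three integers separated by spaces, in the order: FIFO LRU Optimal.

--- FIFO ---
  step 0: ref 1 -> FAULT, frames=[1,-,-] (faults so far: 1)
  step 1: ref 4 -> FAULT, frames=[1,4,-] (faults so far: 2)
  step 2: ref 1 -> HIT, frames=[1,4,-] (faults so far: 2)
  step 3: ref 2 -> FAULT, frames=[1,4,2] (faults so far: 3)
  step 4: ref 1 -> HIT, frames=[1,4,2] (faults so far: 3)
  step 5: ref 3 -> FAULT, evict 1, frames=[3,4,2] (faults so far: 4)
  step 6: ref 1 -> FAULT, evict 4, frames=[3,1,2] (faults so far: 5)
  step 7: ref 2 -> HIT, frames=[3,1,2] (faults so far: 5)
  step 8: ref 3 -> HIT, frames=[3,1,2] (faults so far: 5)
  step 9: ref 2 -> HIT, frames=[3,1,2] (faults so far: 5)
  step 10: ref 3 -> HIT, frames=[3,1,2] (faults so far: 5)
  step 11: ref 1 -> HIT, frames=[3,1,2] (faults so far: 5)
  FIFO total faults: 5
--- LRU ---
  step 0: ref 1 -> FAULT, frames=[1,-,-] (faults so far: 1)
  step 1: ref 4 -> FAULT, frames=[1,4,-] (faults so far: 2)
  step 2: ref 1 -> HIT, frames=[1,4,-] (faults so far: 2)
  step 3: ref 2 -> FAULT, frames=[1,4,2] (faults so far: 3)
  step 4: ref 1 -> HIT, frames=[1,4,2] (faults so far: 3)
  step 5: ref 3 -> FAULT, evict 4, frames=[1,3,2] (faults so far: 4)
  step 6: ref 1 -> HIT, frames=[1,3,2] (faults so far: 4)
  step 7: ref 2 -> HIT, frames=[1,3,2] (faults so far: 4)
  step 8: ref 3 -> HIT, frames=[1,3,2] (faults so far: 4)
  step 9: ref 2 -> HIT, frames=[1,3,2] (faults so far: 4)
  step 10: ref 3 -> HIT, frames=[1,3,2] (faults so far: 4)
  step 11: ref 1 -> HIT, frames=[1,3,2] (faults so far: 4)
  LRU total faults: 4
--- Optimal ---
  step 0: ref 1 -> FAULT, frames=[1,-,-] (faults so far: 1)
  step 1: ref 4 -> FAULT, frames=[1,4,-] (faults so far: 2)
  step 2: ref 1 -> HIT, frames=[1,4,-] (faults so far: 2)
  step 3: ref 2 -> FAULT, frames=[1,4,2] (faults so far: 3)
  step 4: ref 1 -> HIT, frames=[1,4,2] (faults so far: 3)
  step 5: ref 3 -> FAULT, evict 4, frames=[1,3,2] (faults so far: 4)
  step 6: ref 1 -> HIT, frames=[1,3,2] (faults so far: 4)
  step 7: ref 2 -> HIT, frames=[1,3,2] (faults so far: 4)
  step 8: ref 3 -> HIT, frames=[1,3,2] (faults so far: 4)
  step 9: ref 2 -> HIT, frames=[1,3,2] (faults so far: 4)
  step 10: ref 3 -> HIT, frames=[1,3,2] (faults so far: 4)
  step 11: ref 1 -> HIT, frames=[1,3,2] (faults so far: 4)
  Optimal total faults: 4

Answer: 5 4 4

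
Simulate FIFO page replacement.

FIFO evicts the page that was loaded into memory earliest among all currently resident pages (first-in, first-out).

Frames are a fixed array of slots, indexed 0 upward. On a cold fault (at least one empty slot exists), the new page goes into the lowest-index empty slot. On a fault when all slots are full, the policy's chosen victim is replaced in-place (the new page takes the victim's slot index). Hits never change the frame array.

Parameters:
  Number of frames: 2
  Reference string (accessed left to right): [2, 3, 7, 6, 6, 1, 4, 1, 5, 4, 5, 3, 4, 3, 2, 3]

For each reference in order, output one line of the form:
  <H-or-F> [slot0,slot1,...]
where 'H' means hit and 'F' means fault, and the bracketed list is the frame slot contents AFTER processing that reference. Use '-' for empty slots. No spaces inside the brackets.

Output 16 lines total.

F [2,-]
F [2,3]
F [7,3]
F [7,6]
H [7,6]
F [1,6]
F [1,4]
H [1,4]
F [5,4]
H [5,4]
H [5,4]
F [5,3]
F [4,3]
H [4,3]
F [4,2]
F [3,2]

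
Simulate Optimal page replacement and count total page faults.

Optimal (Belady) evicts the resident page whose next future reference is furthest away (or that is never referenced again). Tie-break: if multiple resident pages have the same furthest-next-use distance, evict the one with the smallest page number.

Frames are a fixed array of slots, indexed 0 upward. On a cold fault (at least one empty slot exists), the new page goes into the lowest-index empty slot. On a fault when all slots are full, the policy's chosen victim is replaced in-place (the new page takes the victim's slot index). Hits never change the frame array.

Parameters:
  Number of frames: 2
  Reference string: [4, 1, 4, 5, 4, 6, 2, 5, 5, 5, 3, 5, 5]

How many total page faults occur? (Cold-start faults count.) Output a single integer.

Step 0: ref 4 → FAULT, frames=[4,-]
Step 1: ref 1 → FAULT, frames=[4,1]
Step 2: ref 4 → HIT, frames=[4,1]
Step 3: ref 5 → FAULT (evict 1), frames=[4,5]
Step 4: ref 4 → HIT, frames=[4,5]
Step 5: ref 6 → FAULT (evict 4), frames=[6,5]
Step 6: ref 2 → FAULT (evict 6), frames=[2,5]
Step 7: ref 5 → HIT, frames=[2,5]
Step 8: ref 5 → HIT, frames=[2,5]
Step 9: ref 5 → HIT, frames=[2,5]
Step 10: ref 3 → FAULT (evict 2), frames=[3,5]
Step 11: ref 5 → HIT, frames=[3,5]
Step 12: ref 5 → HIT, frames=[3,5]
Total faults: 6

Answer: 6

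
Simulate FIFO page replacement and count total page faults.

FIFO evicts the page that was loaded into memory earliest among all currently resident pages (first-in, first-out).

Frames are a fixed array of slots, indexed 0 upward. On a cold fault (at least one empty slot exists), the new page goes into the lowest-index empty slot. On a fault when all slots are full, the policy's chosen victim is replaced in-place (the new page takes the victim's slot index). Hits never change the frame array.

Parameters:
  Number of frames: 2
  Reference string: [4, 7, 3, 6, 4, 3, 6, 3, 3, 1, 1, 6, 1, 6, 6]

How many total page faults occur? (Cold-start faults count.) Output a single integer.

Answer: 8

Derivation:
Step 0: ref 4 → FAULT, frames=[4,-]
Step 1: ref 7 → FAULT, frames=[4,7]
Step 2: ref 3 → FAULT (evict 4), frames=[3,7]
Step 3: ref 6 → FAULT (evict 7), frames=[3,6]
Step 4: ref 4 → FAULT (evict 3), frames=[4,6]
Step 5: ref 3 → FAULT (evict 6), frames=[4,3]
Step 6: ref 6 → FAULT (evict 4), frames=[6,3]
Step 7: ref 3 → HIT, frames=[6,3]
Step 8: ref 3 → HIT, frames=[6,3]
Step 9: ref 1 → FAULT (evict 3), frames=[6,1]
Step 10: ref 1 → HIT, frames=[6,1]
Step 11: ref 6 → HIT, frames=[6,1]
Step 12: ref 1 → HIT, frames=[6,1]
Step 13: ref 6 → HIT, frames=[6,1]
Step 14: ref 6 → HIT, frames=[6,1]
Total faults: 8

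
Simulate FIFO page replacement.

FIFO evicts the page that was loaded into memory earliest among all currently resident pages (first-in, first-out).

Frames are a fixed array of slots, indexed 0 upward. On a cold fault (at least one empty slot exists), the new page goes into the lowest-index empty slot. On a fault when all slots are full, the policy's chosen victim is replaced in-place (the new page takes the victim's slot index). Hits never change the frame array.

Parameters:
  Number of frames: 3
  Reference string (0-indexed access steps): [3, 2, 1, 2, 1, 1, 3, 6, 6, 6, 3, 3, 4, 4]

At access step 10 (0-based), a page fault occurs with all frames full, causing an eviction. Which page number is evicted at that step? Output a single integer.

Step 0: ref 3 -> FAULT, frames=[3,-,-]
Step 1: ref 2 -> FAULT, frames=[3,2,-]
Step 2: ref 1 -> FAULT, frames=[3,2,1]
Step 3: ref 2 -> HIT, frames=[3,2,1]
Step 4: ref 1 -> HIT, frames=[3,2,1]
Step 5: ref 1 -> HIT, frames=[3,2,1]
Step 6: ref 3 -> HIT, frames=[3,2,1]
Step 7: ref 6 -> FAULT, evict 3, frames=[6,2,1]
Step 8: ref 6 -> HIT, frames=[6,2,1]
Step 9: ref 6 -> HIT, frames=[6,2,1]
Step 10: ref 3 -> FAULT, evict 2, frames=[6,3,1]
At step 10: evicted page 2

Answer: 2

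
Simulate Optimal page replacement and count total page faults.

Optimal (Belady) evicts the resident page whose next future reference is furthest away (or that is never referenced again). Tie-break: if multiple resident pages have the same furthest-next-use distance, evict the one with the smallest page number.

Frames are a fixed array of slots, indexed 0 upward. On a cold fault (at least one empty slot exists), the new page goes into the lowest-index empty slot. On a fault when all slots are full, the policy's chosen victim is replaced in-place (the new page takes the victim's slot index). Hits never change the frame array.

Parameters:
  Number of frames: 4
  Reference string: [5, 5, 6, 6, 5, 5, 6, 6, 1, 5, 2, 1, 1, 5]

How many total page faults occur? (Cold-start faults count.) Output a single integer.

Step 0: ref 5 → FAULT, frames=[5,-,-,-]
Step 1: ref 5 → HIT, frames=[5,-,-,-]
Step 2: ref 6 → FAULT, frames=[5,6,-,-]
Step 3: ref 6 → HIT, frames=[5,6,-,-]
Step 4: ref 5 → HIT, frames=[5,6,-,-]
Step 5: ref 5 → HIT, frames=[5,6,-,-]
Step 6: ref 6 → HIT, frames=[5,6,-,-]
Step 7: ref 6 → HIT, frames=[5,6,-,-]
Step 8: ref 1 → FAULT, frames=[5,6,1,-]
Step 9: ref 5 → HIT, frames=[5,6,1,-]
Step 10: ref 2 → FAULT, frames=[5,6,1,2]
Step 11: ref 1 → HIT, frames=[5,6,1,2]
Step 12: ref 1 → HIT, frames=[5,6,1,2]
Step 13: ref 5 → HIT, frames=[5,6,1,2]
Total faults: 4

Answer: 4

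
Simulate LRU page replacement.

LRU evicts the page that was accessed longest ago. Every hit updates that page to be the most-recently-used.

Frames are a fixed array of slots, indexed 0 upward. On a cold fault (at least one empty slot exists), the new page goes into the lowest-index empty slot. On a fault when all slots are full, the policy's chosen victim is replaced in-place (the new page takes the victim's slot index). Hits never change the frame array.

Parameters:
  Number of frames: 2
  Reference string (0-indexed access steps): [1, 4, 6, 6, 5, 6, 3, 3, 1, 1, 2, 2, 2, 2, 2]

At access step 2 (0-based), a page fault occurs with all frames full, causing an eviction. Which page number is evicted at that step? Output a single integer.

Answer: 1

Derivation:
Step 0: ref 1 -> FAULT, frames=[1,-]
Step 1: ref 4 -> FAULT, frames=[1,4]
Step 2: ref 6 -> FAULT, evict 1, frames=[6,4]
At step 2: evicted page 1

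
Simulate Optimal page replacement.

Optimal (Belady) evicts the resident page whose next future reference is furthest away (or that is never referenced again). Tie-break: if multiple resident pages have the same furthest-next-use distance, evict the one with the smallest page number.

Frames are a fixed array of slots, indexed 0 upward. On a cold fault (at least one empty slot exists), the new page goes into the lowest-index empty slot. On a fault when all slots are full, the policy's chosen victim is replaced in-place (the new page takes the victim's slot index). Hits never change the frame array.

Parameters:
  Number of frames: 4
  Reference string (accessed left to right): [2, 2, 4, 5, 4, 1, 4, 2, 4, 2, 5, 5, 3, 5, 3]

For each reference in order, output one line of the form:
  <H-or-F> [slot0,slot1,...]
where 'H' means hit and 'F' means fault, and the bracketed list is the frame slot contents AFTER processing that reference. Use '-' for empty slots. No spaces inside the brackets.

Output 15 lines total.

F [2,-,-,-]
H [2,-,-,-]
F [2,4,-,-]
F [2,4,5,-]
H [2,4,5,-]
F [2,4,5,1]
H [2,4,5,1]
H [2,4,5,1]
H [2,4,5,1]
H [2,4,5,1]
H [2,4,5,1]
H [2,4,5,1]
F [2,4,5,3]
H [2,4,5,3]
H [2,4,5,3]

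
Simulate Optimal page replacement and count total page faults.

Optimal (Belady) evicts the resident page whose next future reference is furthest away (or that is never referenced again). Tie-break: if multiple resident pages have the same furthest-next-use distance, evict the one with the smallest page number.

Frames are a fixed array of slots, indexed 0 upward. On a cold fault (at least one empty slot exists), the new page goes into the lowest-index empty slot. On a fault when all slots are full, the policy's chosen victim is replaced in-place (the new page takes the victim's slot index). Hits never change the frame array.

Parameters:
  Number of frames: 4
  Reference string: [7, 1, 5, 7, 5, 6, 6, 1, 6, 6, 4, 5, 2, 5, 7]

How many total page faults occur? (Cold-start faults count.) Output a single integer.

Step 0: ref 7 → FAULT, frames=[7,-,-,-]
Step 1: ref 1 → FAULT, frames=[7,1,-,-]
Step 2: ref 5 → FAULT, frames=[7,1,5,-]
Step 3: ref 7 → HIT, frames=[7,1,5,-]
Step 4: ref 5 → HIT, frames=[7,1,5,-]
Step 5: ref 6 → FAULT, frames=[7,1,5,6]
Step 6: ref 6 → HIT, frames=[7,1,5,6]
Step 7: ref 1 → HIT, frames=[7,1,5,6]
Step 8: ref 6 → HIT, frames=[7,1,5,6]
Step 9: ref 6 → HIT, frames=[7,1,5,6]
Step 10: ref 4 → FAULT (evict 1), frames=[7,4,5,6]
Step 11: ref 5 → HIT, frames=[7,4,5,6]
Step 12: ref 2 → FAULT (evict 4), frames=[7,2,5,6]
Step 13: ref 5 → HIT, frames=[7,2,5,6]
Step 14: ref 7 → HIT, frames=[7,2,5,6]
Total faults: 6

Answer: 6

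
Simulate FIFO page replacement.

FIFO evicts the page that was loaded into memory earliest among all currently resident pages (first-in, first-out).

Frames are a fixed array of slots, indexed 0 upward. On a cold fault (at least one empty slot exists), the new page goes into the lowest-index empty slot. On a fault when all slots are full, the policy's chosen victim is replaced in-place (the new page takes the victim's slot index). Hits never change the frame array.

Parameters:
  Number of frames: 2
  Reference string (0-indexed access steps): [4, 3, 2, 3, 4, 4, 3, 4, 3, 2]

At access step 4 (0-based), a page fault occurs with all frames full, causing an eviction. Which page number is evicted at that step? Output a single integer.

Answer: 3

Derivation:
Step 0: ref 4 -> FAULT, frames=[4,-]
Step 1: ref 3 -> FAULT, frames=[4,3]
Step 2: ref 2 -> FAULT, evict 4, frames=[2,3]
Step 3: ref 3 -> HIT, frames=[2,3]
Step 4: ref 4 -> FAULT, evict 3, frames=[2,4]
At step 4: evicted page 3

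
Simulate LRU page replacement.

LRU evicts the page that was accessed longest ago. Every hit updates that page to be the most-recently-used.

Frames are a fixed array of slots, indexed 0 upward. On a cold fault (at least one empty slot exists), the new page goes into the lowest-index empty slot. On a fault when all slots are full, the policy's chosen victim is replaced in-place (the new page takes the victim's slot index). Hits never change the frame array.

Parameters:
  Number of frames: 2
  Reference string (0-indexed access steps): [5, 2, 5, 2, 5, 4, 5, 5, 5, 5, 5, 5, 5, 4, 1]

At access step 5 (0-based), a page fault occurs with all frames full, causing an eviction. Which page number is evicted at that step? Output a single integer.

Step 0: ref 5 -> FAULT, frames=[5,-]
Step 1: ref 2 -> FAULT, frames=[5,2]
Step 2: ref 5 -> HIT, frames=[5,2]
Step 3: ref 2 -> HIT, frames=[5,2]
Step 4: ref 5 -> HIT, frames=[5,2]
Step 5: ref 4 -> FAULT, evict 2, frames=[5,4]
At step 5: evicted page 2

Answer: 2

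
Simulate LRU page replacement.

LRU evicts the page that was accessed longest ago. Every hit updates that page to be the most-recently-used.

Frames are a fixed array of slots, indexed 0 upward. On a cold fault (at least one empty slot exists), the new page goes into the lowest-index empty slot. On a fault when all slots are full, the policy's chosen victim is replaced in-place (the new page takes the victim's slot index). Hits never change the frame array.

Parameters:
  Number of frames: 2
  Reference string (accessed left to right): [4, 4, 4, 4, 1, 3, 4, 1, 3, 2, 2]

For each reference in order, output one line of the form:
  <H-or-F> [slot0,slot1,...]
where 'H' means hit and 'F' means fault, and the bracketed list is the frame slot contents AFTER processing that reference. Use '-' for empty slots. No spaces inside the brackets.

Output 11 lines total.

F [4,-]
H [4,-]
H [4,-]
H [4,-]
F [4,1]
F [3,1]
F [3,4]
F [1,4]
F [1,3]
F [2,3]
H [2,3]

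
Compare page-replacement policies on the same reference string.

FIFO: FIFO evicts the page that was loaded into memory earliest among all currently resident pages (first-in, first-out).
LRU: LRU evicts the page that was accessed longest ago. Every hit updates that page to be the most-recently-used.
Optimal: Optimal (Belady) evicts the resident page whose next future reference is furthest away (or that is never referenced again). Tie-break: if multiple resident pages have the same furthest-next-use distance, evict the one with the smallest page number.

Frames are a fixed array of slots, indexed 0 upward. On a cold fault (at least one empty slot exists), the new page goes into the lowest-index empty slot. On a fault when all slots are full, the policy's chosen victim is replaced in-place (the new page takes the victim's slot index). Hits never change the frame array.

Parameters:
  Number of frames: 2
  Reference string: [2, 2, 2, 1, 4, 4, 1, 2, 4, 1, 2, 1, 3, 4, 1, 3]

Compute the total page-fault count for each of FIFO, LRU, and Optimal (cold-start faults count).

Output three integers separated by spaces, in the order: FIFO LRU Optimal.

Answer: 9 11 8

Derivation:
--- FIFO ---
  step 0: ref 2 -> FAULT, frames=[2,-] (faults so far: 1)
  step 1: ref 2 -> HIT, frames=[2,-] (faults so far: 1)
  step 2: ref 2 -> HIT, frames=[2,-] (faults so far: 1)
  step 3: ref 1 -> FAULT, frames=[2,1] (faults so far: 2)
  step 4: ref 4 -> FAULT, evict 2, frames=[4,1] (faults so far: 3)
  step 5: ref 4 -> HIT, frames=[4,1] (faults so far: 3)
  step 6: ref 1 -> HIT, frames=[4,1] (faults so far: 3)
  step 7: ref 2 -> FAULT, evict 1, frames=[4,2] (faults so far: 4)
  step 8: ref 4 -> HIT, frames=[4,2] (faults so far: 4)
  step 9: ref 1 -> FAULT, evict 4, frames=[1,2] (faults so far: 5)
  step 10: ref 2 -> HIT, frames=[1,2] (faults so far: 5)
  step 11: ref 1 -> HIT, frames=[1,2] (faults so far: 5)
  step 12: ref 3 -> FAULT, evict 2, frames=[1,3] (faults so far: 6)
  step 13: ref 4 -> FAULT, evict 1, frames=[4,3] (faults so far: 7)
  step 14: ref 1 -> FAULT, evict 3, frames=[4,1] (faults so far: 8)
  step 15: ref 3 -> FAULT, evict 4, frames=[3,1] (faults so far: 9)
  FIFO total faults: 9
--- LRU ---
  step 0: ref 2 -> FAULT, frames=[2,-] (faults so far: 1)
  step 1: ref 2 -> HIT, frames=[2,-] (faults so far: 1)
  step 2: ref 2 -> HIT, frames=[2,-] (faults so far: 1)
  step 3: ref 1 -> FAULT, frames=[2,1] (faults so far: 2)
  step 4: ref 4 -> FAULT, evict 2, frames=[4,1] (faults so far: 3)
  step 5: ref 4 -> HIT, frames=[4,1] (faults so far: 3)
  step 6: ref 1 -> HIT, frames=[4,1] (faults so far: 3)
  step 7: ref 2 -> FAULT, evict 4, frames=[2,1] (faults so far: 4)
  step 8: ref 4 -> FAULT, evict 1, frames=[2,4] (faults so far: 5)
  step 9: ref 1 -> FAULT, evict 2, frames=[1,4] (faults so far: 6)
  step 10: ref 2 -> FAULT, evict 4, frames=[1,2] (faults so far: 7)
  step 11: ref 1 -> HIT, frames=[1,2] (faults so far: 7)
  step 12: ref 3 -> FAULT, evict 2, frames=[1,3] (faults so far: 8)
  step 13: ref 4 -> FAULT, evict 1, frames=[4,3] (faults so far: 9)
  step 14: ref 1 -> FAULT, evict 3, frames=[4,1] (faults so far: 10)
  step 15: ref 3 -> FAULT, evict 4, frames=[3,1] (faults so far: 11)
  LRU total faults: 11
--- Optimal ---
  step 0: ref 2 -> FAULT, frames=[2,-] (faults so far: 1)
  step 1: ref 2 -> HIT, frames=[2,-] (faults so far: 1)
  step 2: ref 2 -> HIT, frames=[2,-] (faults so far: 1)
  step 3: ref 1 -> FAULT, frames=[2,1] (faults so far: 2)
  step 4: ref 4 -> FAULT, evict 2, frames=[4,1] (faults so far: 3)
  step 5: ref 4 -> HIT, frames=[4,1] (faults so far: 3)
  step 6: ref 1 -> HIT, frames=[4,1] (faults so far: 3)
  step 7: ref 2 -> FAULT, evict 1, frames=[4,2] (faults so far: 4)
  step 8: ref 4 -> HIT, frames=[4,2] (faults so far: 4)
  step 9: ref 1 -> FAULT, evict 4, frames=[1,2] (faults so far: 5)
  step 10: ref 2 -> HIT, frames=[1,2] (faults so far: 5)
  step 11: ref 1 -> HIT, frames=[1,2] (faults so far: 5)
  step 12: ref 3 -> FAULT, evict 2, frames=[1,3] (faults so far: 6)
  step 13: ref 4 -> FAULT, evict 3, frames=[1,4] (faults so far: 7)
  step 14: ref 1 -> HIT, frames=[1,4] (faults so far: 7)
  step 15: ref 3 -> FAULT, evict 1, frames=[3,4] (faults so far: 8)
  Optimal total faults: 8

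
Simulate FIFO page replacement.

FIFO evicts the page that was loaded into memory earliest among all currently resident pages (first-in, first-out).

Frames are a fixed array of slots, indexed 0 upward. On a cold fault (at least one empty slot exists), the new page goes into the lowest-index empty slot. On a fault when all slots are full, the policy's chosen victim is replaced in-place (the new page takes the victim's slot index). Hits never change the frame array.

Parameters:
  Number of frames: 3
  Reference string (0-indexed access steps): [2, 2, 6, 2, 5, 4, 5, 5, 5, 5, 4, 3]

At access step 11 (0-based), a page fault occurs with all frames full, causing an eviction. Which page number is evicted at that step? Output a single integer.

Step 0: ref 2 -> FAULT, frames=[2,-,-]
Step 1: ref 2 -> HIT, frames=[2,-,-]
Step 2: ref 6 -> FAULT, frames=[2,6,-]
Step 3: ref 2 -> HIT, frames=[2,6,-]
Step 4: ref 5 -> FAULT, frames=[2,6,5]
Step 5: ref 4 -> FAULT, evict 2, frames=[4,6,5]
Step 6: ref 5 -> HIT, frames=[4,6,5]
Step 7: ref 5 -> HIT, frames=[4,6,5]
Step 8: ref 5 -> HIT, frames=[4,6,5]
Step 9: ref 5 -> HIT, frames=[4,6,5]
Step 10: ref 4 -> HIT, frames=[4,6,5]
Step 11: ref 3 -> FAULT, evict 6, frames=[4,3,5]
At step 11: evicted page 6

Answer: 6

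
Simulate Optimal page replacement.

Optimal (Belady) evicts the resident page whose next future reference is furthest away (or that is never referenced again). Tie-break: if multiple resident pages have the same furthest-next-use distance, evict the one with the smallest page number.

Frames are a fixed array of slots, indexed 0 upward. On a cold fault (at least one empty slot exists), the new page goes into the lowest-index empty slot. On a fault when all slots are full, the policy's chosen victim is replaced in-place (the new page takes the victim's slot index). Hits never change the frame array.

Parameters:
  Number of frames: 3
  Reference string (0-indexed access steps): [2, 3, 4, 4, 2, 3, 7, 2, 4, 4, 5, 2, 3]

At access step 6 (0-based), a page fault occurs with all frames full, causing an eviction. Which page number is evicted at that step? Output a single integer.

Step 0: ref 2 -> FAULT, frames=[2,-,-]
Step 1: ref 3 -> FAULT, frames=[2,3,-]
Step 2: ref 4 -> FAULT, frames=[2,3,4]
Step 3: ref 4 -> HIT, frames=[2,3,4]
Step 4: ref 2 -> HIT, frames=[2,3,4]
Step 5: ref 3 -> HIT, frames=[2,3,4]
Step 6: ref 7 -> FAULT, evict 3, frames=[2,7,4]
At step 6: evicted page 3

Answer: 3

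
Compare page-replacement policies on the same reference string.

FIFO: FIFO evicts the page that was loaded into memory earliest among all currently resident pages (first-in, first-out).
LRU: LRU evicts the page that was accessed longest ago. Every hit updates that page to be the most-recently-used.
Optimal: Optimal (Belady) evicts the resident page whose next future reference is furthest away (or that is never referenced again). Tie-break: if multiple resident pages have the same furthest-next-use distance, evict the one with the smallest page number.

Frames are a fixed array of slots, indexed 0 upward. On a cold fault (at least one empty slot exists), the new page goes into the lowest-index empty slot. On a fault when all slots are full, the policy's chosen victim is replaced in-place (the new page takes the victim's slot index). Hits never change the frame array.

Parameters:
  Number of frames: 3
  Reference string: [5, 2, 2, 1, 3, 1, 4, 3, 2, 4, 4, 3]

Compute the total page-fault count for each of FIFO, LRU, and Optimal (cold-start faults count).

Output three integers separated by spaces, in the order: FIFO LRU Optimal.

Answer: 6 6 5

Derivation:
--- FIFO ---
  step 0: ref 5 -> FAULT, frames=[5,-,-] (faults so far: 1)
  step 1: ref 2 -> FAULT, frames=[5,2,-] (faults so far: 2)
  step 2: ref 2 -> HIT, frames=[5,2,-] (faults so far: 2)
  step 3: ref 1 -> FAULT, frames=[5,2,1] (faults so far: 3)
  step 4: ref 3 -> FAULT, evict 5, frames=[3,2,1] (faults so far: 4)
  step 5: ref 1 -> HIT, frames=[3,2,1] (faults so far: 4)
  step 6: ref 4 -> FAULT, evict 2, frames=[3,4,1] (faults so far: 5)
  step 7: ref 3 -> HIT, frames=[3,4,1] (faults so far: 5)
  step 8: ref 2 -> FAULT, evict 1, frames=[3,4,2] (faults so far: 6)
  step 9: ref 4 -> HIT, frames=[3,4,2] (faults so far: 6)
  step 10: ref 4 -> HIT, frames=[3,4,2] (faults so far: 6)
  step 11: ref 3 -> HIT, frames=[3,4,2] (faults so far: 6)
  FIFO total faults: 6
--- LRU ---
  step 0: ref 5 -> FAULT, frames=[5,-,-] (faults so far: 1)
  step 1: ref 2 -> FAULT, frames=[5,2,-] (faults so far: 2)
  step 2: ref 2 -> HIT, frames=[5,2,-] (faults so far: 2)
  step 3: ref 1 -> FAULT, frames=[5,2,1] (faults so far: 3)
  step 4: ref 3 -> FAULT, evict 5, frames=[3,2,1] (faults so far: 4)
  step 5: ref 1 -> HIT, frames=[3,2,1] (faults so far: 4)
  step 6: ref 4 -> FAULT, evict 2, frames=[3,4,1] (faults so far: 5)
  step 7: ref 3 -> HIT, frames=[3,4,1] (faults so far: 5)
  step 8: ref 2 -> FAULT, evict 1, frames=[3,4,2] (faults so far: 6)
  step 9: ref 4 -> HIT, frames=[3,4,2] (faults so far: 6)
  step 10: ref 4 -> HIT, frames=[3,4,2] (faults so far: 6)
  step 11: ref 3 -> HIT, frames=[3,4,2] (faults so far: 6)
  LRU total faults: 6
--- Optimal ---
  step 0: ref 5 -> FAULT, frames=[5,-,-] (faults so far: 1)
  step 1: ref 2 -> FAULT, frames=[5,2,-] (faults so far: 2)
  step 2: ref 2 -> HIT, frames=[5,2,-] (faults so far: 2)
  step 3: ref 1 -> FAULT, frames=[5,2,1] (faults so far: 3)
  step 4: ref 3 -> FAULT, evict 5, frames=[3,2,1] (faults so far: 4)
  step 5: ref 1 -> HIT, frames=[3,2,1] (faults so far: 4)
  step 6: ref 4 -> FAULT, evict 1, frames=[3,2,4] (faults so far: 5)
  step 7: ref 3 -> HIT, frames=[3,2,4] (faults so far: 5)
  step 8: ref 2 -> HIT, frames=[3,2,4] (faults so far: 5)
  step 9: ref 4 -> HIT, frames=[3,2,4] (faults so far: 5)
  step 10: ref 4 -> HIT, frames=[3,2,4] (faults so far: 5)
  step 11: ref 3 -> HIT, frames=[3,2,4] (faults so far: 5)
  Optimal total faults: 5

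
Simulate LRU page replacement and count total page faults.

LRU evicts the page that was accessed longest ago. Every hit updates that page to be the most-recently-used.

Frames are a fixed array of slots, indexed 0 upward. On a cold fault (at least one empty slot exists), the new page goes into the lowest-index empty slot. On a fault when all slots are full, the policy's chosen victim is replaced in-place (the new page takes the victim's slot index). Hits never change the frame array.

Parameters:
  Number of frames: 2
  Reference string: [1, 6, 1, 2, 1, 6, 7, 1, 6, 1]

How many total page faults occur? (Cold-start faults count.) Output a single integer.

Step 0: ref 1 → FAULT, frames=[1,-]
Step 1: ref 6 → FAULT, frames=[1,6]
Step 2: ref 1 → HIT, frames=[1,6]
Step 3: ref 2 → FAULT (evict 6), frames=[1,2]
Step 4: ref 1 → HIT, frames=[1,2]
Step 5: ref 6 → FAULT (evict 2), frames=[1,6]
Step 6: ref 7 → FAULT (evict 1), frames=[7,6]
Step 7: ref 1 → FAULT (evict 6), frames=[7,1]
Step 8: ref 6 → FAULT (evict 7), frames=[6,1]
Step 9: ref 1 → HIT, frames=[6,1]
Total faults: 7

Answer: 7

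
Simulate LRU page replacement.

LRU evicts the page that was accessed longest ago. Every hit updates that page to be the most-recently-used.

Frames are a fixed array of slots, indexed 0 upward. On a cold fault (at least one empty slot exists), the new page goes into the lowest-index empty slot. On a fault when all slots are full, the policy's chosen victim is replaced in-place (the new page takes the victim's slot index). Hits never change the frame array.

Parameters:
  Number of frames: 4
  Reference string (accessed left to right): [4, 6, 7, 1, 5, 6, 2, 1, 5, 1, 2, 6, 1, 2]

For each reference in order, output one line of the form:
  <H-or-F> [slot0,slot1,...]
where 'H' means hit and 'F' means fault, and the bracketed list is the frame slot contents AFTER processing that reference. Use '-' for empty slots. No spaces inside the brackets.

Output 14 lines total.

F [4,-,-,-]
F [4,6,-,-]
F [4,6,7,-]
F [4,6,7,1]
F [5,6,7,1]
H [5,6,7,1]
F [5,6,2,1]
H [5,6,2,1]
H [5,6,2,1]
H [5,6,2,1]
H [5,6,2,1]
H [5,6,2,1]
H [5,6,2,1]
H [5,6,2,1]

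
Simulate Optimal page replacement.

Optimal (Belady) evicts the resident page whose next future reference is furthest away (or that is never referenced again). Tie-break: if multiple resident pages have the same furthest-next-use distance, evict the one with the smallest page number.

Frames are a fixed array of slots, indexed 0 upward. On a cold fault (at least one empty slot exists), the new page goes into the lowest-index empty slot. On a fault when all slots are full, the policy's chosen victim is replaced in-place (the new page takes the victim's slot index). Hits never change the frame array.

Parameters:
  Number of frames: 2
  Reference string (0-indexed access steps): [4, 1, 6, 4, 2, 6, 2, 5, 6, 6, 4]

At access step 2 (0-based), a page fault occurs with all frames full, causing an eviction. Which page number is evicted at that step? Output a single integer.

Answer: 1

Derivation:
Step 0: ref 4 -> FAULT, frames=[4,-]
Step 1: ref 1 -> FAULT, frames=[4,1]
Step 2: ref 6 -> FAULT, evict 1, frames=[4,6]
At step 2: evicted page 1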